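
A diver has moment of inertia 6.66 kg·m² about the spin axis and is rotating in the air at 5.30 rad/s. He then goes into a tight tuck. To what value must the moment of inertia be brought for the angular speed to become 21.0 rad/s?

No external torque acts about the spin axis, so angular momentum is conserved.
I₂ = I₁ω₁ / ω₂ = (6.66)(5.30) / (21.0) = 1.681 kg·m².

I₂ ≈ 1.68 kg·m²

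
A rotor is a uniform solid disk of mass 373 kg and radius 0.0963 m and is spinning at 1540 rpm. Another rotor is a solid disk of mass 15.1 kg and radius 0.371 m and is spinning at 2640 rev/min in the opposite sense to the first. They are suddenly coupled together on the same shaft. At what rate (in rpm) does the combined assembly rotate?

No external torque acts about the common axis, so total angular momentum is conserved.
Moments of inertia: I_A = ½(373)(0.0963)² = 1.730 kg·m²; I_B = ½(15.1)(0.371)² = 1.039 kg·m².
Taking A's sense as positive: L = (1.730)(1540) − (1.039)(2640) = -79.96 kg·m²·rpm.
Combined I = 1.730 + 1.039 = 2.769 kg·m².
ω_f = L / I = -79.96 / 2.769 = -28.88 rpm.

|ω_f| ≈ 28.9 rpm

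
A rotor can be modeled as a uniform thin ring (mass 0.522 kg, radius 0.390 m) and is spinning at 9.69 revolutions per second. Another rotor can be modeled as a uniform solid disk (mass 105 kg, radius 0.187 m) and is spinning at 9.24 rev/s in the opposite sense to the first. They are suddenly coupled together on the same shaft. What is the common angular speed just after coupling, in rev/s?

|ω_f| ≈ 8.46 rev/s

No external torque acts about the common axis, so total angular momentum is conserved.
Moments of inertia: I_A = (0.522)(0.390)² = 0.07940 kg·m²; I_B = ½(105)(0.187)² = 1.836 kg·m².
Taking A's sense as positive: L = (0.07940)(9.69) − (1.836)(9.24) = -16.19 kg·m²·rev/s.
Combined I = 0.07940 + 1.836 = 1.915 kg·m².
ω_f = L / I = -16.19 / 1.915 = -8.455 rev/s.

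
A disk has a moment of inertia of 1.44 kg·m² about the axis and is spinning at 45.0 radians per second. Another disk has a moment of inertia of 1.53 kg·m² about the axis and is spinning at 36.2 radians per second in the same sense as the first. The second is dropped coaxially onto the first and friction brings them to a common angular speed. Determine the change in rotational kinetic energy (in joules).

ΔKE ≈ -28.7 J

The coupling torques are internal; angular momentum about the shared axis is conserved.
Taking A's sense as positive: L = (1.440)(45.0) + (1.530)(36.2) = 120.2 kg·m²·rad/s.
Combined I = 1.440 + 1.530 = 2.970 kg·m².
ω_f = L / I = 120.2 / 2.970 = 40.47 rad/s.
KE_i = ½ΣIω² = 2460 J; KE_f = ½(2.970)(40.47)² = 2432 J.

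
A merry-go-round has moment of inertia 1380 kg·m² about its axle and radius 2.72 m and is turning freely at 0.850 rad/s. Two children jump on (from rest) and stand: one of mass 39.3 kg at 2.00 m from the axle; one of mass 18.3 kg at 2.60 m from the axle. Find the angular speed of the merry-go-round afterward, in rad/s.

No external torque acts about the axle; L_before = L_after.
Added inertia Σmr² = (39.3)(2.00)² + (18.3)(2.60)² = 280.9 kg·m²; I_f = 1380 + 280.9 = 1661 kg·m².
ω_f = I_p ω_i / I_f = (1380)(0.850) / 1661 = 0.7062 rad/s.

ω_f ≈ 0.706 rad/s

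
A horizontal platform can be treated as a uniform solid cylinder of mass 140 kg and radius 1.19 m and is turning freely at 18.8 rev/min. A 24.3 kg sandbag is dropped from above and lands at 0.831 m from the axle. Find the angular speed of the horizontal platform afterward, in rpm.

The added mass arrives with no angular momentum about the axle, and any external torque about the axle is negligible, so the system's angular momentum is conserved.
I_p = ½(140)(1.19)² = 99.13 kg·m².
Added inertia Σmr² = (24.3)(0.831)² = 16.78 kg·m²; I_f = 99.13 + 16.78 = 115.9 kg·m².
ω_f = I_p ω_i / I_f = (99.13)(18.8) / 115.9 = 16.08 rpm.

ω_f ≈ 16.1 rpm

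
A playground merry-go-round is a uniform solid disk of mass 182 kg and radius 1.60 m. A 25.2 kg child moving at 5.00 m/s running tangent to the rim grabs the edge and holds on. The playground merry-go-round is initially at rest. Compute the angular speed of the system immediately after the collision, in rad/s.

About the axle the impulsive forces during the collision are internal, so angular momentum about that axis is conserved.
I_p = ½(182)(1.60)² = 233.0 kg·m². Taking the sense of the child's angular momentum as positive, L_{child} = m v R = (25.2)(5.00)(1.60) = 201.6 kg·m²/s.
L_i = 0 + 201.6 = 201.6 kg·m²/s.
After sticking, I_f = I_p + m R² = 233.0 + (25.2)(1.60)² = 297.5 kg·m².
ω_f = L_i / I_f = 201.6 / 297.5 = 0.6777 rad/s.

|ω_f| ≈ 0.678 rad/s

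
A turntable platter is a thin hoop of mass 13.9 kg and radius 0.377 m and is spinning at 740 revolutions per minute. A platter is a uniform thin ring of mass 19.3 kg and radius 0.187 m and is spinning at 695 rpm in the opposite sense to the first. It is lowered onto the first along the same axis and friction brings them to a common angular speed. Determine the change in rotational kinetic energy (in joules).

ΔKE ≈ -5680 J

No external torque acts about the common axis, so total angular momentum is conserved.
Moments of inertia: I_A = (13.9)(0.377)² = 1.976 kg·m²; I_B = (19.3)(0.187)² = 0.6749 kg·m².
Taking A's sense as positive: L = (1.976)(740) − (0.6749)(695) = 992.9 kg·m²·rpm.
Combined I = 1.976 + 0.6749 = 2.650 kg·m².
ω_f = L / I = 992.9 / 2.650 = 374.6 rpm.
KE_i = ½ΣIω² = 7719 J; KE_f = ½(2.650)(39.23)² = 2039 J.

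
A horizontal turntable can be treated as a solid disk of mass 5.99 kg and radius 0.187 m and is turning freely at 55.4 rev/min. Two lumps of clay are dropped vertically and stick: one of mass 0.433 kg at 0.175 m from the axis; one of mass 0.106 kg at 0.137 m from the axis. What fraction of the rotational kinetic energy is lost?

No external torque acts about the axis; L_before = L_after.
I_p = ½(5.99)(0.187)² = 0.1047 kg·m².
Added inertia Σmr² = (0.433)(0.175)² + (0.106)(0.137)² = 0.01525 kg·m²; I_f = 0.1047 + 0.01525 = 0.1200 kg·m².
ω_f = I_p ω_i / I_f = (0.1047)(55.4) / 0.1200 = 48.36 rpm.
KE_i = ½(0.1047)(5.801 rad/s)² = 1.762 J; KE_f = ½(0.1200)(5.064)² = 1.538 J.
Fraction lost = 0.1271.

fraction ≈ 0.127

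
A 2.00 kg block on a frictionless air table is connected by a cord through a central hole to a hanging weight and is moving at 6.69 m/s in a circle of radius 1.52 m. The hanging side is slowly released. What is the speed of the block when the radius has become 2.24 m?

v₂ ≈ 4.54 m/s

Central (radial) force ⇒ zero torque about the center ⇒ m v r is constant.
v₂ = v₁ r₁ / r₂ = (6.69)(1.52) / (2.24) = 4.540 m/s.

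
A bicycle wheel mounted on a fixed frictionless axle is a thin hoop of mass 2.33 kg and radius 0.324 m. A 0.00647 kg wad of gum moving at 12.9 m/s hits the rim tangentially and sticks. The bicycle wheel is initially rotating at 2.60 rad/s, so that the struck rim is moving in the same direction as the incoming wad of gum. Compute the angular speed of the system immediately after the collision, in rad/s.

|ω_f| ≈ 2.70 rad/s

About the axle the impulsive forces during the collision are internal, so angular momentum about that axis is conserved.
I_p = (2.33)(0.324)² = 0.2446 kg·m². Taking the sense of the wad of gum's angular momentum as positive, L_{wad} = m v R = (0.00647)(12.9)(0.324) = 0.02704 kg·m²/s.
L_i = +I_p ω_p + m v R = +(0.2446)(2.60) + 0.02704 = 0.6630 kg·m²/s.
After sticking, I_f = I_p + m R² = 0.2446 + (0.00647)(0.324)² = 0.2453 kg·m².
ω_f = L_i / I_f = 0.6630 / 0.2453 = 2.703 rad/s.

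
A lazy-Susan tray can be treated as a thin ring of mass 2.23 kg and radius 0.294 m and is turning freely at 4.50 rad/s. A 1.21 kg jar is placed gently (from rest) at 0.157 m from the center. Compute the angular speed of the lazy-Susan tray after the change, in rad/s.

The added mass arrives with no angular momentum about the center, and any external torque about the center is negligible, so the system's angular momentum is conserved.
I_p = (2.23)(0.294)² = 0.1928 kg·m².
Added inertia Σmr² = (1.21)(0.157)² = 0.02983 kg·m²; I_f = 0.1928 + 0.02983 = 0.2226 kg·m².
ω_f = I_p ω_i / I_f = (0.1928)(4.50) / 0.2226 = 3.897 rad/s.

ω_f ≈ 3.90 rad/s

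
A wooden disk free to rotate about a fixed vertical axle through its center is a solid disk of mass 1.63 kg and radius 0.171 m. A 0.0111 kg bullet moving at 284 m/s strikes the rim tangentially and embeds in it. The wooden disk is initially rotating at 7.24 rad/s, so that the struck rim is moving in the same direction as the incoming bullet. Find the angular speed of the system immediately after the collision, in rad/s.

|ω_f| ≈ 29.5 rad/s

About the axle the impulsive forces during the collision are internal, so angular momentum about that axis is conserved.
I_p = ½(1.63)(0.171)² = 0.02383 kg·m². Taking the sense of the bullet's angular momentum as positive, L_{bullet} = m v R = (0.0111)(284)(0.171) = 0.5391 kg·m²/s.
L_i = +I_p ω_p + m v R = +(0.02383)(7.24) + 0.5391 = 0.7116 kg·m²/s.
After sticking, I_f = I_p + m R² = 0.02383 + (0.0111)(0.171)² = 0.02416 kg·m².
ω_f = L_i / I_f = 0.7116 / 0.02416 = 29.46 rad/s.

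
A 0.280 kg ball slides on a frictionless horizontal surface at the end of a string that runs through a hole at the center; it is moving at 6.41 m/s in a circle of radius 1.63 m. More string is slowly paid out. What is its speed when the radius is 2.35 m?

The only horizontal force on the mass is along the cord (radial), so it exerts no torque about the hole and angular momentum m v r is conserved.
v₂ = v₁ r₁ / r₂ = (6.41)(1.63) / (2.35) = 4.446 m/s.

v₂ ≈ 4.45 m/s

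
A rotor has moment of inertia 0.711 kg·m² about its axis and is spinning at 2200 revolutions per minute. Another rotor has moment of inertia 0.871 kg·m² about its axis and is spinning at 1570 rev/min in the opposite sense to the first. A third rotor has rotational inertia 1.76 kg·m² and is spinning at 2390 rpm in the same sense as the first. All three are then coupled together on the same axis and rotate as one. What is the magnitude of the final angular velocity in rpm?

|ω_f| ≈ 1320 rpm

The coupling torques are internal; angular momentum about the shared axis is conserved.
Taking A's sense as positive: L = (0.7110)(2200) − (0.8710)(1570) + (1.760)(2390) = 4403 kg·m²·rpm.
Combined I = 0.7110 + 0.8710 + 1.760 = 3.342 kg·m².
ω_f = L / I = 4403 / 3.342 = 1318 rpm.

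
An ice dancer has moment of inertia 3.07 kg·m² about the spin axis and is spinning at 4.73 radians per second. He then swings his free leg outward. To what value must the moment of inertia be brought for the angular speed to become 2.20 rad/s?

I₂ ≈ 6.60 kg·m²

Angular momentum about the spin axis is conserved since the torque about it is zero.
I₂ = I₁ω₁ / ω₂ = (3.07)(4.73) / (2.20) = 6.600 kg·m².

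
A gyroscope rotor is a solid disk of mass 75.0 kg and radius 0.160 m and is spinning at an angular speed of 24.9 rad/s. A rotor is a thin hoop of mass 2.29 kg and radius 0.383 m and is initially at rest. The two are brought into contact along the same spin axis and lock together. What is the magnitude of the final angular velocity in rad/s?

|ω_f| ≈ 18.4 rad/s

No external torque acts about the common axis, so total angular momentum is conserved.
Moments of inertia: I_A = ½(75.0)(0.160)² = 0.9600 kg·m²; I_B = (2.29)(0.383)² = 0.3359 kg·m².
Taking A's sense as positive: L = (0.9600)(24.9) = 23.90 kg·m²·rad/s.
Combined I = 0.9600 + 0.3359 = 1.296 kg·m².
ω_f = L / I = 23.90 / 1.296 = 18.45 rad/s.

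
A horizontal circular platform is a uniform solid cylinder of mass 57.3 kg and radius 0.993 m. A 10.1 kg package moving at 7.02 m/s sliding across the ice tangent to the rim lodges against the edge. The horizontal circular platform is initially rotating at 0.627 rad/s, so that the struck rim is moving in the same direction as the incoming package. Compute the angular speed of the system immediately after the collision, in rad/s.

|ω_f| ≈ 2.31 rad/s

About the central axle the impulsive forces during the collision are internal, so angular momentum about that axis is conserved.
I_p = ½(57.3)(0.993)² = 28.25 kg·m². Taking the sense of the package's angular momentum as positive, L_{package} = m v R = (10.1)(7.02)(0.993) = 70.41 kg·m²/s.
L_i = +I_p ω_p + m v R = +(28.25)(0.627) + 70.41 = 88.12 kg·m²/s.
After sticking, I_f = I_p + m R² = 28.25 + (10.1)(0.993)² = 38.21 kg·m².
ω_f = L_i / I_f = 88.12 / 38.21 = 2.306 rad/s.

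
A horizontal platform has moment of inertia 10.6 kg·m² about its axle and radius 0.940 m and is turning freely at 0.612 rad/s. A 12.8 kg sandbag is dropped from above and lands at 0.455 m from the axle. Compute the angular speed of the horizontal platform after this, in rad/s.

ω_f ≈ 0.490 rad/s

No external torque acts about the axle; L_before = L_after.
Added inertia Σmr² = (12.8)(0.455)² = 2.650 kg·m²; I_f = 10.60 + 2.650 = 13.25 kg·m².
ω_f = I_p ω_i / I_f = (10.60)(0.612) / 13.25 = 0.4896 rad/s.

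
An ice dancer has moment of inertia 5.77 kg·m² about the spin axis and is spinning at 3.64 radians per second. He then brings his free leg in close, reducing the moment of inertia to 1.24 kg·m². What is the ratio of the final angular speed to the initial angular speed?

ω₂/ω₁ ≈ 4.65

Angular momentum about the spin axis is conserved since the torque about it is zero.
ω₂/ω₁ = I₁/I₂ = 5.770 / 1.240 = 4.653.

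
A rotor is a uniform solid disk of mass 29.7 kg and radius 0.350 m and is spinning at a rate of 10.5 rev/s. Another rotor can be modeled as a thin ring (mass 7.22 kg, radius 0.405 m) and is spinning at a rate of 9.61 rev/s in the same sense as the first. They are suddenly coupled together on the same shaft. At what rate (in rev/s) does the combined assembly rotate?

|ω_f| ≈ 10.1 rev/s

No external torque acts about the common axis, so total angular momentum is conserved.
Moments of inertia: I_A = ½(29.7)(0.350)² = 1.819 kg·m²; I_B = (7.22)(0.405)² = 1.184 kg·m².
Taking A's sense as positive: L = (1.819)(10.5) + (1.184)(9.61) = 30.48 kg·m²·rev/s.
Combined I = 1.819 + 1.184 = 3.003 kg·m².
ω_f = L / I = 30.48 / 3.003 = 10.15 rev/s.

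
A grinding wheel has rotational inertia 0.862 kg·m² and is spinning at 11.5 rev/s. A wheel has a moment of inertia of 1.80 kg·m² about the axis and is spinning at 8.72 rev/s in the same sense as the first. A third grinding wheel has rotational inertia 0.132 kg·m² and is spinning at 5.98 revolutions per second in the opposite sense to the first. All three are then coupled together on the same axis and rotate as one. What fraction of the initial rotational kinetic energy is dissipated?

The coupling torques are internal; angular momentum about the shared axis is conserved.
Taking A's sense as positive: L = (0.8620)(11.5) + (1.800)(8.72) − (0.1320)(5.98) = 24.82 kg·m²·rev/s.
Combined I = 0.8620 + 1.800 + 0.1320 = 2.794 kg·m².
ω_f = L / I = 24.82 / 2.794 = 8.883 rev/s.
KE_i = ½ΣIω² = 5045 J; KE_f = ½(2.794)(55.81)² = 4352 J.
Fraction dissipated = (KE_i − KE_f)/KE_i = 0.1374.

fraction ≈ 0.137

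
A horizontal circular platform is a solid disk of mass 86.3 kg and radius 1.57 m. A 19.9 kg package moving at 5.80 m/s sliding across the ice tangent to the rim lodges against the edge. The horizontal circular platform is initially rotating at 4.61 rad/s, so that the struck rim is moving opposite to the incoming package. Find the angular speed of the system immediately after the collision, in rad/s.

The axle reaction passes through the central axle and exerts no torque about it; angular momentum about the central axle is conserved through the impact.
I_p = ½(86.3)(1.57)² = 106.4 kg·m². Taking the sense of the package's angular momentum as positive, L_{package} = m v R = (19.9)(5.80)(1.57) = 181.2 kg·m²/s.
L_i = −I_p ω_p + m v R = −(106.4)(4.61) + 181.2 = -309.1 kg·m²/s.
After sticking, I_f = I_p + m R² = 106.4 + (19.9)(1.57)² = 155.4 kg·m².
ω_f = L_i / I_f = -309.1 / 155.4 = -1.989 rad/s.

|ω_f| ≈ 1.99 rad/s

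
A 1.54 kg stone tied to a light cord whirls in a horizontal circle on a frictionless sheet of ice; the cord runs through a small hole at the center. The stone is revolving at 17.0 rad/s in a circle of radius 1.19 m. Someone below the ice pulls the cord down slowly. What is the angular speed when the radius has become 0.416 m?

No torque about the axis ⇒ m r₁² ω₁ = m r₂² ω₂.
ω₂ = ω₁ (r₁/r₂)² = (17.0)(1.19/0.416)² = 139.1 rad/s.

ω₂ ≈ 139 rad/s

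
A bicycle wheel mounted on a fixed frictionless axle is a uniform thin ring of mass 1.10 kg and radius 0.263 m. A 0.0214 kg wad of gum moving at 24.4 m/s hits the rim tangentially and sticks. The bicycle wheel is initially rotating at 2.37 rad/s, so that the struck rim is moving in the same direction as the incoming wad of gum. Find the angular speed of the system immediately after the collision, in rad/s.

|ω_f| ≈ 4.10 rad/s

About the axle the impulsive forces during the collision are internal, so angular momentum about that axis is conserved.
I_p = (1.10)(0.263)² = 0.07609 kg·m². Taking the sense of the wad of gum's angular momentum as positive, L_{wad} = m v R = (0.0214)(24.4)(0.263) = 0.1373 kg·m²/s.
L_i = +I_p ω_p + m v R = +(0.07609)(2.37) + 0.1373 = 0.3177 kg·m²/s.
After sticking, I_f = I_p + m R² = 0.07609 + (0.0214)(0.263)² = 0.07757 kg·m².
ω_f = L_i / I_f = 0.3177 / 0.07757 = 4.095 rad/s.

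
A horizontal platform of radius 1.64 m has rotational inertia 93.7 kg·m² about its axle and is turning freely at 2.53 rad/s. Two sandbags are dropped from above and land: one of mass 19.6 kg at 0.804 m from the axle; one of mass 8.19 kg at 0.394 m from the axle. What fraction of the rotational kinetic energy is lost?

fraction ≈ 0.130

No external torque acts about the axle; L_before = L_after.
Added inertia Σmr² = (19.6)(0.804)² + (8.19)(0.394)² = 13.94 kg·m²; I_f = 93.70 + 13.94 = 107.6 kg·m².
ω_f = I_p ω_i / I_f = (93.70)(2.53) / 107.6 = 2.202 rad/s.
KE_i = ½(93.70)(2.530 rad/s)² = 299.9 J; KE_f = ½(107.6)(2.202)² = 261.0 J.
Fraction lost = 0.1295.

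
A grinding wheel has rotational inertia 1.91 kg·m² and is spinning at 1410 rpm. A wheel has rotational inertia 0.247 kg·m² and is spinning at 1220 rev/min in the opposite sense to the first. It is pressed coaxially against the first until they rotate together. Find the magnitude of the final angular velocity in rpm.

|ω_f| ≈ 1110 rpm

The coupling torques are internal; angular momentum about the shared axis is conserved.
Taking A's sense as positive: L = (1.910)(1410) − (0.2470)(1220) = 2392 kg·m²·rpm.
Combined I = 1.910 + 0.2470 = 2.157 kg·m².
ω_f = L / I = 2392 / 2.157 = 1109 rpm.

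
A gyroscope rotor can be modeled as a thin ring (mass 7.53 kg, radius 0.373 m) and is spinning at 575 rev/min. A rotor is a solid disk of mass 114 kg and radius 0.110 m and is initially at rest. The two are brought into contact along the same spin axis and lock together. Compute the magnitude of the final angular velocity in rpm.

No external torque acts about the common axis, so total angular momentum is conserved.
Moments of inertia: I_A = (7.53)(0.373)² = 1.048 kg·m²; I_B = ½(114)(0.110)² = 0.6897 kg·m².
Taking A's sense as positive: L = (1.048)(575) = 602.4 kg·m²·rpm.
Combined I = 1.048 + 0.6897 = 1.737 kg·m².
ω_f = L / I = 602.4 / 1.737 = 346.7 rpm.

|ω_f| ≈ 347 rpm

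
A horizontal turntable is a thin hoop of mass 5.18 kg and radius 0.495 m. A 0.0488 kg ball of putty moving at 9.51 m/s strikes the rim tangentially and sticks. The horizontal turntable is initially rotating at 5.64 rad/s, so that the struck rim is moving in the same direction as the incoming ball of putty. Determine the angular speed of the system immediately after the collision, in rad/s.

|ω_f| ≈ 5.77 rad/s

About the axle the impulsive forces during the collision are internal, so angular momentum about that axis is conserved.
I_p = (5.18)(0.495)² = 1.269 kg·m². Taking the sense of the ball of putty's angular momentum as positive, L_{ball} = m v R = (0.0488)(9.51)(0.495) = 0.2297 kg·m²/s.
L_i = +I_p ω_p + m v R = +(1.269)(5.64) + 0.2297 = 7.388 kg·m²/s.
After sticking, I_f = I_p + m R² = 1.269 + (0.0488)(0.495)² = 1.281 kg·m².
ω_f = L_i / I_f = 7.388 / 1.281 = 5.767 rad/s.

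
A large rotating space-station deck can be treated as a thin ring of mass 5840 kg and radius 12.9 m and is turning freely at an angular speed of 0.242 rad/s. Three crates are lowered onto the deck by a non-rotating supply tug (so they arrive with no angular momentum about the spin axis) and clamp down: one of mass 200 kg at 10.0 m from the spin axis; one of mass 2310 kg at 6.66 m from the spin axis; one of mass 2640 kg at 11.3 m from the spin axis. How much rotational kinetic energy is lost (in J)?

The added mass arrives with no angular momentum about the spin axis, and any external torque about the spin axis is negligible, so the system's angular momentum is conserved.
I_p = (5840)(12.9)² = 9.718e+05 kg·m².
Added inertia Σmr² = (200)(10.0)² + (2310)(6.66)² + (2640)(11.3)² = 4.596e+05 kg·m²; I_f = 9.718e+05 + 4.596e+05 = 1.431e+06 kg·m².
ω_f = I_p ω_i / I_f = (9.718e+05)(0.242) / 1.431e+06 = 0.1643 rad/s.
KE_i = ½(9.718e+05)(0.2420 rad/s)² = 28460 J; KE_f = ½(1.431e+06)(0.1643)² = 19320 J.

energy lost ≈ 9140 J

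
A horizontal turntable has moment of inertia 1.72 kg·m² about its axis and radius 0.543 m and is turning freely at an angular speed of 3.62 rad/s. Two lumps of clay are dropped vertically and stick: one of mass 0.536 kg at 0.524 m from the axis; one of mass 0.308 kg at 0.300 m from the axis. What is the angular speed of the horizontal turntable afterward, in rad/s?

ω_f ≈ 3.29 rad/s

The added mass arrives with no angular momentum about the axis, and any external torque about the axis is negligible, so the system's angular momentum is conserved.
Added inertia Σmr² = (0.536)(0.524)² + (0.308)(0.300)² = 0.1749 kg·m²; I_f = 1.720 + 0.1749 = 1.895 kg·m².
ω_f = I_p ω_i / I_f = (1.720)(3.62) / 1.895 = 3.286 rad/s.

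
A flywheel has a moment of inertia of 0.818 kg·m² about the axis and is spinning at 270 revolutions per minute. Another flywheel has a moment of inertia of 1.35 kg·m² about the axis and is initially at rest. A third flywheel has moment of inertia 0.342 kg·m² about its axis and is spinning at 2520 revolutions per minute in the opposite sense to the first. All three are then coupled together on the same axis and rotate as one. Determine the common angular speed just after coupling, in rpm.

|ω_f| ≈ 255 rpm

The coupling torques are internal; angular momentum about the shared axis is conserved.
Taking A's sense as positive: L = (0.8180)(270) − (0.3420)(2520) = -641.0 kg·m²·rpm.
Combined I = 0.8180 + 1.350 + 0.3420 = 2.510 kg·m².
ω_f = L / I = -641.0 / 2.510 = -255.4 rpm.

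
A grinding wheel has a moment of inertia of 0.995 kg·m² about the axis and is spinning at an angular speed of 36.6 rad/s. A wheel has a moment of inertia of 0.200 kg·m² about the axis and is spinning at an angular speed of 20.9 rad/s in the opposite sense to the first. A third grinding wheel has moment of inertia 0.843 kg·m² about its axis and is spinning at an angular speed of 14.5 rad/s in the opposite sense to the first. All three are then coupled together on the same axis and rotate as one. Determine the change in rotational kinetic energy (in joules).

ΔKE ≈ -700 J

No external torque acts about the common axis, so total angular momentum is conserved.
Taking A's sense as positive: L = (0.9950)(36.6) − (0.2000)(20.9) − (0.8430)(14.5) = 20.01 kg·m²·rad/s.
Combined I = 0.9950 + 0.2000 + 0.8430 = 2.038 kg·m².
ω_f = L / I = 20.01 / 2.038 = 9.820 rad/s.
KE_i = ½ΣIω² = 798.7 J; KE_f = ½(2.038)(9.820)² = 98.27 J.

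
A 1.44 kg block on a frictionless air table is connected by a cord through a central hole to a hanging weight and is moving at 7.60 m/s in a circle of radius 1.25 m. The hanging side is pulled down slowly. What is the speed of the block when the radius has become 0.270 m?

Central (radial) force ⇒ zero torque about the center ⇒ m v r is constant.
v₂ = v₁ r₁ / r₂ = (7.60)(1.25) / (0.270) = 35.19 m/s.

v₂ ≈ 35.2 m/s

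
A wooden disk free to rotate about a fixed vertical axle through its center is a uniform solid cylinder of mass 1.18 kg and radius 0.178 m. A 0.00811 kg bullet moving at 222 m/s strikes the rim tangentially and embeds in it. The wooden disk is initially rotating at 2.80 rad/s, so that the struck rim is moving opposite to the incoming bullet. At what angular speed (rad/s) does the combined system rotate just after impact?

The axle reaction passes through the axle and exerts no torque about it; angular momentum about the axle is conserved through the impact.
I_p = ½(1.18)(0.178)² = 0.01869 kg·m². Taking the sense of the bullet's angular momentum as positive, L_{bullet} = m v R = (0.00811)(222)(0.178) = 0.3205 kg·m²/s.
L_i = −I_p ω_p + m v R = −(0.01869)(2.80) + 0.3205 = 0.2681 kg·m²/s.
After sticking, I_f = I_p + m R² = 0.01869 + (0.00811)(0.178)² = 0.01895 kg·m².
ω_f = L_i / I_f = 0.2681 / 0.01895 = 14.15 rad/s.

|ω_f| ≈ 14.1 rad/s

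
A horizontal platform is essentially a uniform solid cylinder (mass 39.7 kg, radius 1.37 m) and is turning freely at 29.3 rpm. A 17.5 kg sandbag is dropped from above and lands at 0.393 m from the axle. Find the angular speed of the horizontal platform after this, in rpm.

The added mass arrives with no angular momentum about the axle, and any external torque about the axle is negligible, so the system's angular momentum is conserved.
I_p = ½(39.7)(1.37)² = 37.26 kg·m².
Added inertia Σmr² = (17.5)(0.393)² = 2.703 kg·m²; I_f = 37.26 + 2.703 = 39.96 kg·m².
ω_f = I_p ω_i / I_f = (37.26)(29.3) / 39.96 = 27.32 rpm.

ω_f ≈ 27.3 rpm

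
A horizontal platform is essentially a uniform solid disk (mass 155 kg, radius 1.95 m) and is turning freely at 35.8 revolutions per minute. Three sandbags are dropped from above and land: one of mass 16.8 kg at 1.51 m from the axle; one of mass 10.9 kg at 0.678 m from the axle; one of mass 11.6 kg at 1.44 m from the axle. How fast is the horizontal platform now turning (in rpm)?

The added mass arrives with no angular momentum about the axle, and any external torque about the axle is negligible, so the system's angular momentum is conserved.
I_p = ½(155)(1.95)² = 294.7 kg·m².
Added inertia Σmr² = (16.8)(1.51)² + (10.9)(0.678)² + (11.6)(1.44)² = 67.37 kg·m²; I_f = 294.7 + 67.37 = 362.1 kg·m².
ω_f = I_p ω_i / I_f = (294.7)(35.8) / 362.1 = 29.14 rpm.

ω_f ≈ 29.1 rpm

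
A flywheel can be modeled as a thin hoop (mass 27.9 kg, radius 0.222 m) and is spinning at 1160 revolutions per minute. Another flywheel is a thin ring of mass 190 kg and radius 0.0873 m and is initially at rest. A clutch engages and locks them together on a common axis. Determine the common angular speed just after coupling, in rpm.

No external torque acts about the common axis, so total angular momentum is conserved.
Moments of inertia: I_A = (27.9)(0.222)² = 1.375 kg·m²; I_B = (190)(0.0873)² = 1.448 kg·m².
Taking A's sense as positive: L = (1.375)(1160) = 1595 kg·m²·rpm.
Combined I = 1.375 + 1.448 = 2.823 kg·m².
ω_f = L / I = 1595 / 2.823 = 565.0 rpm.

|ω_f| ≈ 565 rpm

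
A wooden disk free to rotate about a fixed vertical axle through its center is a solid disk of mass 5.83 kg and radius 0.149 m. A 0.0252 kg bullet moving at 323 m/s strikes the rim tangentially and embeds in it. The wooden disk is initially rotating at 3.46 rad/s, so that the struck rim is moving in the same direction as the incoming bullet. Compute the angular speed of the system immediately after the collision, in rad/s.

About the axle the impulsive forces during the collision are internal, so angular momentum about that axis is conserved.
I_p = ½(5.83)(0.149)² = 0.06472 kg·m². Taking the sense of the bullet's angular momentum as positive, L_{bullet} = m v R = (0.0252)(323)(0.149) = 1.213 kg·m²/s.
L_i = +I_p ω_p + m v R = +(0.06472)(3.46) + 1.213 = 1.437 kg·m²/s.
After sticking, I_f = I_p + m R² = 0.06472 + (0.0252)(0.149)² = 0.06528 kg·m².
ω_f = L_i / I_f = 1.437 / 0.06528 = 22.01 rad/s.

|ω_f| ≈ 22.0 rad/s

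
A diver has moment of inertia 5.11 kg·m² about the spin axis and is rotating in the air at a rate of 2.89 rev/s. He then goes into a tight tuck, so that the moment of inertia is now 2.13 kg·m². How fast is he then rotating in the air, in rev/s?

No external torque acts about the spin axis, so angular momentum is conserved.
ω₂ = I₁ω₁ / I₂ = (5.110)(2.89 rev/s) / (2.130) = 6.933 rev/s.

ω₂ ≈ 6.93 rev/s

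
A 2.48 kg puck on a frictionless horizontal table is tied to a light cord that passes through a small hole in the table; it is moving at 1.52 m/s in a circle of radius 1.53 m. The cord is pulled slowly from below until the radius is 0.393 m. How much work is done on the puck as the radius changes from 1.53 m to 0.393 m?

The only horizontal force on the mass is along the cord (radial), so it exerts no torque about the hole and angular momentum m v r is conserved.
v₂ = v₁ r₁ / r₂ = (1.52)(1.53) / (0.393) = 5.918 m/s.
W = ΔKE = ½m(v₂² − v₁²) = 40.56 J.

W ≈ 40.6 J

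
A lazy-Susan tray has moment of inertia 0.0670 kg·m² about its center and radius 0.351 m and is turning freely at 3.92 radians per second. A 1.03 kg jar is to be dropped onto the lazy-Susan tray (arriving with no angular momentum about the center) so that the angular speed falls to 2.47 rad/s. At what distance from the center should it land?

r ≈ 0.195 m

No external torque acts about the center; L_before = L_after.
I_p ω_i = (I_p + m r²) ω_f ⇒ m r² = I_p(ω_i/ω_f − 1) = 0.06700(3.92/2.47 − 1) = 0.03933 kg·m².
r = √(0.03933/1.03) = 0.1954 m.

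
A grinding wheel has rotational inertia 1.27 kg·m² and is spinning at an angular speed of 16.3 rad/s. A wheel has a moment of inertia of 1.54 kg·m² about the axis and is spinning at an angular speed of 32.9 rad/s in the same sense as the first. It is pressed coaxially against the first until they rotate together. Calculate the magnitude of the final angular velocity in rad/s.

No external torque acts about the common axis, so total angular momentum is conserved.
Taking A's sense as positive: L = (1.270)(16.3) + (1.540)(32.9) = 71.37 kg·m²·rad/s.
Combined I = 1.270 + 1.540 = 2.810 kg·m².
ω_f = L / I = 71.37 / 2.810 = 25.40 rad/s.

|ω_f| ≈ 25.4 rad/s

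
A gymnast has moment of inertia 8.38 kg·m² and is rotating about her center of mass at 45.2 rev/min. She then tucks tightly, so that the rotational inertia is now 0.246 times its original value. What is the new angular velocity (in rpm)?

With no external torque about the axis, L is conserved: I₁ω₁ = I₂ω₂.
I₂ = 0.246 × 8.38 = 2.061 kg·m².
ω₂ = I₁ω₁ / I₂ = (8.380)(45.2 rpm) / (2.061) = 183.7 rpm.

ω₂ ≈ 184 rpm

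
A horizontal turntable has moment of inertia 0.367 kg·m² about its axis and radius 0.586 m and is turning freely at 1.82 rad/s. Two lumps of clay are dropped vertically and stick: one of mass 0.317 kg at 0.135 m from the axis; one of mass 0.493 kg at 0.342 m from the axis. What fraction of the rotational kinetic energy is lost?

The added mass arrives with no angular momentum about the axis, and any external torque about the axis is negligible, so the system's angular momentum is conserved.
Added inertia Σmr² = (0.317)(0.135)² + (0.493)(0.342)² = 0.06344 kg·m²; I_f = 0.3670 + 0.06344 = 0.4304 kg·m².
ω_f = I_p ω_i / I_f = (0.3670)(1.82) / 0.4304 = 1.552 rad/s.
KE_i = ½(0.3670)(1.820 rad/s)² = 0.6078 J; KE_f = ½(0.4304)(1.552)² = 0.5182 J.
Fraction lost = 0.1474.

fraction ≈ 0.147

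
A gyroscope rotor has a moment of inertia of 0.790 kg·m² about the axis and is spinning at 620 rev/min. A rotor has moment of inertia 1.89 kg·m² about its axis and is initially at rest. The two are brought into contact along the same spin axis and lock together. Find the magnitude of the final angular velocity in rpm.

|ω_f| ≈ 183 rpm

The coupling torques are internal; angular momentum about the shared axis is conserved.
Taking A's sense as positive: L = (0.7900)(620) = 489.8 kg·m²·rpm.
Combined I = 0.7900 + 1.890 = 2.680 kg·m².
ω_f = L / I = 489.8 / 2.680 = 182.8 rpm.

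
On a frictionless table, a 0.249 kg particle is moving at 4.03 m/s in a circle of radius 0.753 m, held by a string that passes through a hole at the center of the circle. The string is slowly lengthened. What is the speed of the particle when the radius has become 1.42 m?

v₂ ≈ 2.14 m/s

The only horizontal force on the mass is along the cord (radial), so it exerts no torque about the hole and angular momentum m v r is conserved.
v₂ = v₁ r₁ / r₂ = (4.03)(0.753) / (1.42) = 2.137 m/s.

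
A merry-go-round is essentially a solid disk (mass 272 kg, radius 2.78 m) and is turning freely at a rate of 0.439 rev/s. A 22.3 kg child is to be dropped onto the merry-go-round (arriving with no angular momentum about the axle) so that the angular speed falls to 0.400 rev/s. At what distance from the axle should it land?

No external torque acts about the axle; L_before = L_after.
I_p = ½(272)(2.78)² = 1051 kg·m².
I_p ω_i = (I_p + m r²) ω_f ⇒ m r² = I_p(ω_i/ω_f − 1) = 1051(0.439/0.400 − 1) = 102.5 kg·m².
r = √(102.5/22.3) = 2.144 m.

r ≈ 2.14 m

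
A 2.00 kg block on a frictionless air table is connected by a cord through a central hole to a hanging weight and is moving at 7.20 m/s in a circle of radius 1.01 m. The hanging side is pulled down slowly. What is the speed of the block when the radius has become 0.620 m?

v₂ ≈ 11.7 m/s

The only horizontal force on the mass is along the cord (radial), so it exerts no torque about the hole and angular momentum m v r is conserved.
v₂ = v₁ r₁ / r₂ = (7.20)(1.01) / (0.620) = 11.73 m/s.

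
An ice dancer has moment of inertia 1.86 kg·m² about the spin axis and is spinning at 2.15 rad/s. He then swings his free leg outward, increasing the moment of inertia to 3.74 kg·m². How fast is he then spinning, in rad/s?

ω₂ ≈ 1.07 rad/s

Angular momentum about the spin axis is conserved since the torque about it is zero.
ω₂ = I₁ω₁ / I₂ = (1.860)(2.15 rad/s) / (3.740) = 1.069 rad/s.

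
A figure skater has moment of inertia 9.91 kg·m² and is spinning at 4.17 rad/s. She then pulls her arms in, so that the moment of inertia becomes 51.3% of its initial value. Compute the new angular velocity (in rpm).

Angular momentum about the spin axis is conserved since the torque about it is zero.
I₂ = 0.513 × 9.91 = 5.084 kg·m².
ω₂ = I₁ω₁ / I₂ = (9.910)(4.17 rad/s) / (5.084) = 8.129 rad/s = 77.62 rpm.

ω₂ ≈ 77.6 rpm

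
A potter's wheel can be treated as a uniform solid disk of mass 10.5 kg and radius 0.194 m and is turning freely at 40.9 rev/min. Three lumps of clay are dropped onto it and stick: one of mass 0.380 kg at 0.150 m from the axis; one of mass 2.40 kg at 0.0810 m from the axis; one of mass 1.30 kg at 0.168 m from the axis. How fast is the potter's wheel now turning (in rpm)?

ω_f ≈ 31.3 rpm

No external torque acts about the axis; L_before = L_after.
I_p = ½(10.5)(0.194)² = 0.1976 kg·m².
Added inertia Σmr² = (0.380)(0.150)² + (2.40)(0.0810)² + (1.30)(0.168)² = 0.06099 kg·m²; I_f = 0.1976 + 0.06099 = 0.2586 kg·m².
ω_f = I_p ω_i / I_f = (0.1976)(40.9) / 0.2586 = 31.25 rpm.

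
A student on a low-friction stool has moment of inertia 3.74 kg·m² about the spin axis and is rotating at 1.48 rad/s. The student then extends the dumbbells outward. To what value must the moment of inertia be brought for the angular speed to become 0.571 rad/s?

I₂ ≈ 9.69 kg·m²

No external torque acts about the spin axis, so angular momentum is conserved.
I₂ = I₁ω₁ / ω₂ = (3.74)(1.48) / (0.571) = 9.694 kg·m².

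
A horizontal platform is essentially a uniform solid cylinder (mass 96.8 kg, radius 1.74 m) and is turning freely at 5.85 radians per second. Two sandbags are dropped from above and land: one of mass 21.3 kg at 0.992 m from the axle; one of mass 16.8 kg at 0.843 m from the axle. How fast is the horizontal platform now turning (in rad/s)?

The added mass arrives with no angular momentum about the axle, and any external torque about the axle is negligible, so the system's angular momentum is conserved.
I_p = ½(96.8)(1.74)² = 146.5 kg·m².
Added inertia Σmr² = (21.3)(0.992)² + (16.8)(0.843)² = 32.90 kg·m²; I_f = 146.5 + 32.90 = 179.4 kg·m².
ω_f = I_p ω_i / I_f = (146.5)(5.85) / 179.4 = 4.777 rad/s.

ω_f ≈ 4.78 rad/s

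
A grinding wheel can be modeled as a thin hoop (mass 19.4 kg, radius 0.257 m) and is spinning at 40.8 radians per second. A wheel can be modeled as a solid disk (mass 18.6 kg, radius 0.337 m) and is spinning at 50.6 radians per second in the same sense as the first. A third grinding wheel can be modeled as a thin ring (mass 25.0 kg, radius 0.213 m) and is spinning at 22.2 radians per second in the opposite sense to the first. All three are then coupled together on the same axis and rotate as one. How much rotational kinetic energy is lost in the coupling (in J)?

The coupling torques are internal; angular momentum about the shared axis is conserved.
Moments of inertia: I_A = (19.4)(0.257)² = 1.281 kg·m²; I_B = ½(18.6)(0.337)² = 1.056 kg·m²; I_C = (25.0)(0.213)² = 1.134 kg·m².
Taking A's sense as positive: L = (1.281)(40.8) + (1.056)(50.6) − (1.134)(22.2) = 80.54 kg·m²·rad/s.
Combined I = 1.281 + 1.056 + 1.134 = 3.472 kg·m².
ω_f = L / I = 80.54 / 3.472 = 23.20 rad/s.
KE_i = ½ΣIω² = 2698 J; KE_f = ½(3.472)(23.20)² = 934.3 J.

ΔKE lost ≈ 1760 J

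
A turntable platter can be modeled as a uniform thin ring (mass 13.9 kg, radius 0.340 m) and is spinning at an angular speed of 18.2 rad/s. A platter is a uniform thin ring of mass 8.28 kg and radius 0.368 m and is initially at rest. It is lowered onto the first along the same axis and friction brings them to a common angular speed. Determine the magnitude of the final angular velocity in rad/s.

The coupling torques are internal; angular momentum about the shared axis is conserved.
Moments of inertia: I_A = (13.9)(0.340)² = 1.607 kg·m²; I_B = (8.28)(0.368)² = 1.121 kg·m².
Taking A's sense as positive: L = (1.607)(18.2) = 29.24 kg·m²·rad/s.
Combined I = 1.607 + 1.121 = 2.728 kg·m².
ω_f = L / I = 29.24 / 2.728 = 10.72 rad/s.

|ω_f| ≈ 10.7 rad/s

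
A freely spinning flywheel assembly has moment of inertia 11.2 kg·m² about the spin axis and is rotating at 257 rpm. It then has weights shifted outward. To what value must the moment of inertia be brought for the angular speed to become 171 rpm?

I₂ ≈ 16.8 kg·m²

No external torque acts about the spin axis, so angular momentum is conserved.
I₂ = I₁ω₁ / ω₂ = (11.2)(257) / (171) = 16.83 kg·m².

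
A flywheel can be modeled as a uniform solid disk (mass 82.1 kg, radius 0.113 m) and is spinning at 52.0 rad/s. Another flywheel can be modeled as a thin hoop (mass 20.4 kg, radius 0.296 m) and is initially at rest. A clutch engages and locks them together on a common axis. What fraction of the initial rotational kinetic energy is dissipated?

The coupling torques are internal; angular momentum about the shared axis is conserved.
Moments of inertia: I_A = ½(82.1)(0.113)² = 0.5242 kg·m²; I_B = (20.4)(0.296)² = 1.787 kg·m².
Taking A's sense as positive: L = (0.5242)(52.0) = 27.26 kg·m²·rad/s.
Combined I = 0.5242 + 1.787 = 2.312 kg·m².
ω_f = L / I = 27.26 / 2.312 = 11.79 rad/s.
KE_i = ½ΣIω² = 708.7 J; KE_f = ½(2.312)(11.79)² = 160.7 J.
Fraction dissipated = (KE_i − KE_f)/KE_i = 0.7732.

fraction ≈ 0.773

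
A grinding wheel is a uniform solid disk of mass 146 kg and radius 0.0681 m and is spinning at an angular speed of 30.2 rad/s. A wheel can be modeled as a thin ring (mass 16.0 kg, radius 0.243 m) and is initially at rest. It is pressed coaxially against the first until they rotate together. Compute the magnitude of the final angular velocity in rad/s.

|ω_f| ≈ 7.97 rad/s

No external torque acts about the common axis, so total angular momentum is conserved.
Moments of inertia: I_A = ½(146)(0.0681)² = 0.3385 kg·m²; I_B = (16.0)(0.243)² = 0.9448 kg·m².
Taking A's sense as positive: L = (0.3385)(30.2) = 10.22 kg·m²·rad/s.
Combined I = 0.3385 + 0.9448 = 1.283 kg·m².
ω_f = L / I = 10.22 / 1.283 = 7.967 rad/s.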